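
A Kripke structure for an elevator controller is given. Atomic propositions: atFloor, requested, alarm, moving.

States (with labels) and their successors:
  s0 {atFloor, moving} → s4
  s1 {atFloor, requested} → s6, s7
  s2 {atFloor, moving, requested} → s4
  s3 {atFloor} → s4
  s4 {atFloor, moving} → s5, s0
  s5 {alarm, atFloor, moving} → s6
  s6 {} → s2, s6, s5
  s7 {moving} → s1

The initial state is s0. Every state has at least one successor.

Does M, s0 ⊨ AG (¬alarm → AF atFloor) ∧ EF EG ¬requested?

Violated

States satisfying ¬alarm → AF atFloor: {s0, s1, s2, s3, s4, s5, s7}.
States satisfying AG (¬alarm → AF atFloor): ∅.
States satisfying EG ¬requested: {s0, s3, s4, s5, s6}.
States satisfying EF EG ¬requested: {s0, s1, s2, s3, s4, s5, s6, s7}.
States satisfying AG (¬alarm → AF atFloor) ∧ EF EG ¬requested: ∅.
s0 ∉ Sat(AG (¬alarm → AF atFloor) ∧ EF EG ¬requested).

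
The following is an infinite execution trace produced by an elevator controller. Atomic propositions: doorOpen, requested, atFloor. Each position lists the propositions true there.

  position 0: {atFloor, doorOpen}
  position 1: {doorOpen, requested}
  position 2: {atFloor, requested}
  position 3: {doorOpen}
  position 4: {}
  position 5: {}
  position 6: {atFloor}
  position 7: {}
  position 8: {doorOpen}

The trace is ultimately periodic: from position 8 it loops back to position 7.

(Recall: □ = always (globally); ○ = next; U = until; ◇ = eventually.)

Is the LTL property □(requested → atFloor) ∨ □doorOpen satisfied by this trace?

requested → atFloor must hold at every position from 0 onward. It fails at position 1, so □(requested → atFloor) is false.
Positions where requested holds: 1, 2.
Check atFloor at each: 1→fails, 2→ok.
doorOpen must hold at every position from 0 onward. It fails at position 2, so □doorOpen is false.
At position 0: □(requested → atFloor) is false; □doorOpen is false; so □(requested → atFloor) ∨ □doorOpen is false.

Does not hold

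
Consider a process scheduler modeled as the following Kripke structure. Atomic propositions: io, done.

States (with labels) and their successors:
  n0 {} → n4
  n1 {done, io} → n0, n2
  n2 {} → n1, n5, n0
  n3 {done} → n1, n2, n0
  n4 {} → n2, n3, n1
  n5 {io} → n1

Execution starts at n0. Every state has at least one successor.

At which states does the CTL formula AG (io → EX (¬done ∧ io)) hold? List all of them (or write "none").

States satisfying io → EX (¬done ∧ io): {n0, n2, n3, n4}.
States satisfying AG (io → EX (¬done ∧ io)): ∅.

none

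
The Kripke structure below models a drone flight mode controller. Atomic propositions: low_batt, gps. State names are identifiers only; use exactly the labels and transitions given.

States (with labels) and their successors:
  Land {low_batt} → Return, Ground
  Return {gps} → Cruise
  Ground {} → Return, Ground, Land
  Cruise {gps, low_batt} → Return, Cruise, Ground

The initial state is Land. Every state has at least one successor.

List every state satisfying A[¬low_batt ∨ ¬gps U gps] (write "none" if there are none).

States satisfying ¬low_batt ∨ ¬gps: {Land, Return, Ground}.
States satisfying gps: {Return, Cruise}.
States satisfying A[¬low_batt ∨ ¬gps U gps]: {Return, Cruise}.

{Return, Cruise}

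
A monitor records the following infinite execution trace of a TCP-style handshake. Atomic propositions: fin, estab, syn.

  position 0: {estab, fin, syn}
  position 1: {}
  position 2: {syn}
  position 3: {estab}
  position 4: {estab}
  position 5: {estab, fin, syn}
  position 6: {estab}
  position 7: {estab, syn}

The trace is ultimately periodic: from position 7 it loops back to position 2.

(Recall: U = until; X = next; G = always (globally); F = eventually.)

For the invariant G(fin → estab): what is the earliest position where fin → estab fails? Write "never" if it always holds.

never

fin → estab holds at every position 0..7, and those are all the positions the trace ever visits, so the invariant G(fin → estab) is never violated.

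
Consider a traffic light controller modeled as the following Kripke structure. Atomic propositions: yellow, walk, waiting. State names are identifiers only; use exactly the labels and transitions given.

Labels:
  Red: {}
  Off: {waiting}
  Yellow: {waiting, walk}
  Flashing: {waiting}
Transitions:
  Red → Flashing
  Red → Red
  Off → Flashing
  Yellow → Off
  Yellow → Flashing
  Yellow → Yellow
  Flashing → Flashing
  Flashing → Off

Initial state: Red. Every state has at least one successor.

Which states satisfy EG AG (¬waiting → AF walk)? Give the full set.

States satisfying AG (¬waiting → AF walk): {Off, Yellow, Flashing}.
States satisfying EG AG (¬waiting → AF walk): {Off, Yellow, Flashing}.

{Off, Yellow, Flashing}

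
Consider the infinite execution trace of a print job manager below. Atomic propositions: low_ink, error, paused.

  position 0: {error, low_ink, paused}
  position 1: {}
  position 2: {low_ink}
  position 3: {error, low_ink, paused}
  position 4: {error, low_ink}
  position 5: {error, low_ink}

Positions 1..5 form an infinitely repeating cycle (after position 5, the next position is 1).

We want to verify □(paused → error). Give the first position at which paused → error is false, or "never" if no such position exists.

paused → error holds at every position 0..5, and those are all the positions the trace ever visits, so the invariant □(paused → error) is never violated.

never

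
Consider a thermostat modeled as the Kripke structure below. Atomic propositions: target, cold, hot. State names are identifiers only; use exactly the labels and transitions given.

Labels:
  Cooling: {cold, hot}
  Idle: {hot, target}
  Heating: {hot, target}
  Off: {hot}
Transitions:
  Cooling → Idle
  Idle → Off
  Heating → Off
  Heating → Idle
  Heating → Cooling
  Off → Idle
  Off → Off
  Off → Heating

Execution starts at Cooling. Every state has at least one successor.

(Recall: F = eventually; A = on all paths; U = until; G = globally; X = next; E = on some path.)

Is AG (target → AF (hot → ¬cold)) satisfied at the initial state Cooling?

Holds

States satisfying target → AF (hot → ¬cold): {Cooling, Idle, Heating, Off}.
States satisfying AG (target → AF (hot → ¬cold)): {Cooling, Idle, Heating, Off}.
Every state reachable from Cooling satisfies target → AF (hot → ¬cold).
Cooling ∈ Sat(AG (target → AF (hot → ¬cold))).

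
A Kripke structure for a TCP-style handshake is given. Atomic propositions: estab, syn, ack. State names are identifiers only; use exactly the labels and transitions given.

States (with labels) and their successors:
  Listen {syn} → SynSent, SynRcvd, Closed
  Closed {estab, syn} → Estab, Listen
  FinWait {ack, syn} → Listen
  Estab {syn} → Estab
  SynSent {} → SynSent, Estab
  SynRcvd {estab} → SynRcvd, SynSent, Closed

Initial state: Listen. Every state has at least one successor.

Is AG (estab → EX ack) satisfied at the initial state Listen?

States satisfying estab → EX ack: {Listen, FinWait, Estab, SynSent}.
States satisfying AG (estab → EX ack): {Estab, SynSent}.
Closed is reachable from Listen and violates estab → EX ack, so AG fails at Listen.
Listen ∉ Sat(AG (estab → EX ack)).

Does not hold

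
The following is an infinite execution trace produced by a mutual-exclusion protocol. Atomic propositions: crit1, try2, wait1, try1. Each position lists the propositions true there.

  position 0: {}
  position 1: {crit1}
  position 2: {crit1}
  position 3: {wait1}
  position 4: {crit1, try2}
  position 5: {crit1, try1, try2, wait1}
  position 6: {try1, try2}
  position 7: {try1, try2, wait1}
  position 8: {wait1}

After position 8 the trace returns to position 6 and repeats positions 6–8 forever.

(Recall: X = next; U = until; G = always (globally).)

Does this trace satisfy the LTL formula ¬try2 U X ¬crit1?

Yes

Walking from position 0: X ¬crit1 first holds at position 2, and ¬try2 holds at every earlier position along the way, so ¬try2 U X ¬crit1 holds.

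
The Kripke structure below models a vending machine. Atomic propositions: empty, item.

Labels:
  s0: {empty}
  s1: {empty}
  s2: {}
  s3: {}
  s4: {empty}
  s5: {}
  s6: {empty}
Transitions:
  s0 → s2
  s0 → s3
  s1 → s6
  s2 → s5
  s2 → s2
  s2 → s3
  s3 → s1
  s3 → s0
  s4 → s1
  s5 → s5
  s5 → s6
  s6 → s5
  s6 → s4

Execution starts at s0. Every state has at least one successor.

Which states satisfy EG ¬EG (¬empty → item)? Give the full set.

{s0, s2, s3, s5}

States satisfying ¬EG (¬empty → item): {s0, s2, s3, s5}.
States satisfying EG ¬EG (¬empty → item): {s0, s2, s3, s5}.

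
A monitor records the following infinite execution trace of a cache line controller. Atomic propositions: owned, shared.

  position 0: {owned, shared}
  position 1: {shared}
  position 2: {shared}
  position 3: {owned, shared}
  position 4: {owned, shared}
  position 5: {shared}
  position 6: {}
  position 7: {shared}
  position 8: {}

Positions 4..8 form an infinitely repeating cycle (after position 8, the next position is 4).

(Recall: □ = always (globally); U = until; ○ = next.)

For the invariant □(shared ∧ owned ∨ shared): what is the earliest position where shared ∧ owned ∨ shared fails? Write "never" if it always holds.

6

Check shared ∧ owned ∨ shared at each position in order: 0 ✓, 1 ✓, 2 ✓, 3 ✓, 4 ✓, 5 ✓.
At position 6 the labels are {}, so shared ∧ owned ∨ shared is false there. This is the first violation.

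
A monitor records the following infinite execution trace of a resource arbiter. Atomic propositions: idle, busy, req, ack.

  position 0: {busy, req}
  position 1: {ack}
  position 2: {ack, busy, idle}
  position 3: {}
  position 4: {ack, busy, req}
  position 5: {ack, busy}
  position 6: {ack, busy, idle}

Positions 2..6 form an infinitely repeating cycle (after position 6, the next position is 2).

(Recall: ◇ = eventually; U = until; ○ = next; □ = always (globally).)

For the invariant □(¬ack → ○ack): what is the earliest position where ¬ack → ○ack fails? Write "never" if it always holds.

¬ack → ○ack holds at every position 0..6, and those are all the positions the trace ever visits, so the invariant □(¬ack → ○ack) is never violated.

never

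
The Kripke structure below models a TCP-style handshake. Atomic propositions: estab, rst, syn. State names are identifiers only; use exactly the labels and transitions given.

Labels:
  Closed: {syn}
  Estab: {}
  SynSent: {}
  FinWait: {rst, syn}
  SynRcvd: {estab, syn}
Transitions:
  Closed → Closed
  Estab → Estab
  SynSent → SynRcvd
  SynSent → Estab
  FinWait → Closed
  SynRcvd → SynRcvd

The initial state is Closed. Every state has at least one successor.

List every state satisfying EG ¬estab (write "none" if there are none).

{Closed, Estab, SynSent, FinWait}

States satisfying ¬estab: {Closed, Estab, SynSent, FinWait}.
States satisfying EG ¬estab: {Closed, Estab, SynSent, FinWait}.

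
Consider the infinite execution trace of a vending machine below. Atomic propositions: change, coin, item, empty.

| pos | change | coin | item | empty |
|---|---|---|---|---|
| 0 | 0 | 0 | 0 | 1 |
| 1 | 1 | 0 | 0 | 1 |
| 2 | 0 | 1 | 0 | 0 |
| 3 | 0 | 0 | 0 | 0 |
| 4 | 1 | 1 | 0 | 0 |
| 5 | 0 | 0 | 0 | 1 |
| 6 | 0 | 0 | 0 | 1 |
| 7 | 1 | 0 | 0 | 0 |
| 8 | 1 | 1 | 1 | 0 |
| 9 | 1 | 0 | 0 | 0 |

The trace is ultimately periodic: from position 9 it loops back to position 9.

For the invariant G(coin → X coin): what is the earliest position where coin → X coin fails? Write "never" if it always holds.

2

Check coin → X coin at each position in order: 0 ✓, 1 ✓.
At position 2 the labels are {coin} and the next position 3 has {}, so coin → X coin is false there. This is the first violation.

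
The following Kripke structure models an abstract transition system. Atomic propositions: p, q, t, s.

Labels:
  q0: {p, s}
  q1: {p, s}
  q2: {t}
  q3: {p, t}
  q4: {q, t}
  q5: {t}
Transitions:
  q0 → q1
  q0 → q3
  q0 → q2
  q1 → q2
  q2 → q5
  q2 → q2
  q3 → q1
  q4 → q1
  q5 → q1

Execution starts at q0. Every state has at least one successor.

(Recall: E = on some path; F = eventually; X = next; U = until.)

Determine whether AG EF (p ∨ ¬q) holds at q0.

Satisfied

States satisfying EF (p ∨ ¬q): {q0, q1, q2, q3, q4, q5}.
States satisfying AG EF (p ∨ ¬q): {q0, q1, q2, q3, q4, q5}.
Every state reachable from q0 satisfies EF (p ∨ ¬q).
q0 ∈ Sat(AG EF (p ∨ ¬q)).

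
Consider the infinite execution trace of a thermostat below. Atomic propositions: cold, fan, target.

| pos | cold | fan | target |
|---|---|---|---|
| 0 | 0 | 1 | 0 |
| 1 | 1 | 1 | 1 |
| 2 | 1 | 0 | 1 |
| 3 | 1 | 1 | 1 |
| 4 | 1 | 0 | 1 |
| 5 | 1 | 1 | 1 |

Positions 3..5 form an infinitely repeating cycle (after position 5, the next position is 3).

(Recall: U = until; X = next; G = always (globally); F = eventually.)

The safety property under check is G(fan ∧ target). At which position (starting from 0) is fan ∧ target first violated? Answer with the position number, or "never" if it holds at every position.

0

At position 0 the labels are {fan}, so fan ∧ target is false there. This is the first violation.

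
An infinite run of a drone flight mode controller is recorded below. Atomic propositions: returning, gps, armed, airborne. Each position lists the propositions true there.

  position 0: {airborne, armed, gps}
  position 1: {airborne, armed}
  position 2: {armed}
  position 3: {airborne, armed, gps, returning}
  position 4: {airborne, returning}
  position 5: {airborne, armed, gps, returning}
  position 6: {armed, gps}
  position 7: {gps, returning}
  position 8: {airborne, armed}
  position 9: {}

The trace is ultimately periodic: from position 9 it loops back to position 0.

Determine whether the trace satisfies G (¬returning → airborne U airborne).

Violated

¬returning → airborne U airborne must hold at every position from 0 onward. It fails at position 2, so G (¬returning → airborne U airborne) is false.
Positions where ¬returning holds: 0, 1, 2, 6, 8, 9.
Check airborne U airborne at each: 0→ok, 1→ok, 2→fails, 6→fails, 8→ok, 9→fails.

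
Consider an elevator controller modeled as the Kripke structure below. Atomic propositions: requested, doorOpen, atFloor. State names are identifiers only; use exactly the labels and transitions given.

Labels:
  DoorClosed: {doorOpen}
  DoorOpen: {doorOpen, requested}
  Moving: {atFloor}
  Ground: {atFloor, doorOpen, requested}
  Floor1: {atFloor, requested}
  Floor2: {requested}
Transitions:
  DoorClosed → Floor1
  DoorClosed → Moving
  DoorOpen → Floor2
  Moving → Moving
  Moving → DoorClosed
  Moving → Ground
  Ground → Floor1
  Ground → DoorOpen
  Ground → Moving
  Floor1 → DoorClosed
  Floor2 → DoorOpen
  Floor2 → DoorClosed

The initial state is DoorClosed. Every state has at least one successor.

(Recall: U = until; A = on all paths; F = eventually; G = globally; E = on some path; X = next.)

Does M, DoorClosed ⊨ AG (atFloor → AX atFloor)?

Does not hold

States satisfying atFloor → AX atFloor: {DoorClosed, DoorOpen, Floor2}.
States satisfying AG (atFloor → AX atFloor): ∅.
Floor1 is reachable from DoorClosed and violates atFloor → AX atFloor, so AG fails at DoorClosed.
DoorClosed ∉ Sat(AG (atFloor → AX atFloor)).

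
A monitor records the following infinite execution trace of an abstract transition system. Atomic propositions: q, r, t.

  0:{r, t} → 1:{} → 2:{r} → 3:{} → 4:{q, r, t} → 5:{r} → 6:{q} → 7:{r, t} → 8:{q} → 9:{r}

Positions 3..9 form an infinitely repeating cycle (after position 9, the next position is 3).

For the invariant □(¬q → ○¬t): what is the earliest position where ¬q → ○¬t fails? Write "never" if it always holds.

Check ¬q → ○¬t at each position in order: 0 ✓, 1 ✓, 2 ✓.
At position 3 the labels are {} and the next position 4 has {q, r, t}, so ¬q → ○¬t is false there. This is the first violation.

3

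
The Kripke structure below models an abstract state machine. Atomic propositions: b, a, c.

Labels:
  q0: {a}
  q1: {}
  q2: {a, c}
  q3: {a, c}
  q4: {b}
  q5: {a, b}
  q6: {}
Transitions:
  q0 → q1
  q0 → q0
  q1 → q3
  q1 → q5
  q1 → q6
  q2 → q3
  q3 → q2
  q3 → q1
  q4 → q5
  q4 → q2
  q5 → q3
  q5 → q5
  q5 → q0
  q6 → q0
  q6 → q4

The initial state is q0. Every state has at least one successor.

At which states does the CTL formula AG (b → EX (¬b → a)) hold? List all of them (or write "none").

{q0, q1, q2, q3, q4, q5, q6}

States satisfying b → EX (¬b → a): {q0, q1, q2, q3, q4, q5, q6}.
States satisfying AG (b → EX (¬b → a)): {q0, q1, q2, q3, q4, q5, q6}.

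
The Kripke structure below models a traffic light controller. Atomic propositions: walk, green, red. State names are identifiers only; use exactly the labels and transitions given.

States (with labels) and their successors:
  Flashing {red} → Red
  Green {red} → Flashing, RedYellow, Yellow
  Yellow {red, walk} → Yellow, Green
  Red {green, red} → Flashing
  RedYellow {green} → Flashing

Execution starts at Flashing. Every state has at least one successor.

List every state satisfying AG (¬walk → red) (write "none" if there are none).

States satisfying ¬walk → red: {Flashing, Green, Yellow, Red}.
States satisfying AG (¬walk → red): {Flashing, Red}.

{Flashing, Red}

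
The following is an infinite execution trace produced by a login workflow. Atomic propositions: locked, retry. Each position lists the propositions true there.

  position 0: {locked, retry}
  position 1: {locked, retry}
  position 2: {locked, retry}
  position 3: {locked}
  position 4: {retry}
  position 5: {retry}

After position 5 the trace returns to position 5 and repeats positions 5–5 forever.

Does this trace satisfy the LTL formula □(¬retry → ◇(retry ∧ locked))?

¬retry → ◇(retry ∧ locked) must hold at every position from 0 onward. It fails at position 3, so □(¬retry → ◇(retry ∧ locked)) is false.
Positions where ¬retry holds: 3.
Check ◇(retry ∧ locked) at each: 3→fails.

Does not hold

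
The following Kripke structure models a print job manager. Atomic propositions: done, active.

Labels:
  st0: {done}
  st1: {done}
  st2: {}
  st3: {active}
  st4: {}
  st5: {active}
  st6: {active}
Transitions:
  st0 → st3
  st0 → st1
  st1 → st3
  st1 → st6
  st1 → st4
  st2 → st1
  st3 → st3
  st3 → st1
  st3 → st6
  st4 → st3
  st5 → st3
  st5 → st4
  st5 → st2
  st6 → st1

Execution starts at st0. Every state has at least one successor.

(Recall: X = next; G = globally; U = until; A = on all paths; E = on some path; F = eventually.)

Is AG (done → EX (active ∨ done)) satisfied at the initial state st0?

Yes

States satisfying done → EX (active ∨ done): {st0, st1, st2, st3, st4, st5, st6}.
States satisfying AG (done → EX (active ∨ done)): {st0, st1, st2, st3, st4, st5, st6}.
Every state reachable from st0 satisfies done → EX (active ∨ done).
st0 ∈ Sat(AG (done → EX (active ∨ done))).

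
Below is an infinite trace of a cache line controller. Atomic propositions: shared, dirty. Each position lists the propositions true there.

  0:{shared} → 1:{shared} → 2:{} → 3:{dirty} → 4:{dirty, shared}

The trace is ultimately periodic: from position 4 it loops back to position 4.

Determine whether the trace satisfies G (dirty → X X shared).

dirty → X X shared holds at every position 0..4, and those are all positions ever visited, so G (dirty → X X shared) holds.
Positions where dirty holds: 3, 4.
Check X X shared at each: 3→ok, 4→ok.

Yes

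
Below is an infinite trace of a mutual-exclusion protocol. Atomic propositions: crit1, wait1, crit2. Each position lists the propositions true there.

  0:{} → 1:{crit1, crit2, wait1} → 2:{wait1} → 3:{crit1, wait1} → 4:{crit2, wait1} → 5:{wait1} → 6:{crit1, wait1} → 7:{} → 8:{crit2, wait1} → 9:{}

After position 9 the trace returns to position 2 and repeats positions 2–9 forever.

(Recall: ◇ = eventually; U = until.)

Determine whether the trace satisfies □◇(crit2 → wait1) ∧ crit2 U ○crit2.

Yes

◇(crit2 → wait1) holds at every position 0..9, and those are all positions ever visited, so □◇(crit2 → wait1) holds.
Walking from position 0: ○crit2 first holds at position 0, and crit2 holds at every earlier position along the way, so crit2 U ○crit2 holds.
At position 0: □◇(crit2 → wait1) is true; crit2 U ○crit2 is true; so □◇(crit2 → wait1) ∧ crit2 U ○crit2 is true.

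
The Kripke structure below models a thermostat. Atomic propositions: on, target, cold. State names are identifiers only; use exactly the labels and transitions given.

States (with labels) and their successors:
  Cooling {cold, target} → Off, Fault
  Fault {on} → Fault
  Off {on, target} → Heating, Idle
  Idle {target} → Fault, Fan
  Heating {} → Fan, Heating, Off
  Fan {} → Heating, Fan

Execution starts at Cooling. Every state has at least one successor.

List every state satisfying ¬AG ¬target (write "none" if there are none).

States satisfying ¬target: {Fault, Heating, Fan}.
States satisfying AG ¬target: {Fault}.
States satisfying ¬AG ¬target: {Cooling, Off, Idle, Heating, Fan}.

{Cooling, Off, Idle, Heating, Fan}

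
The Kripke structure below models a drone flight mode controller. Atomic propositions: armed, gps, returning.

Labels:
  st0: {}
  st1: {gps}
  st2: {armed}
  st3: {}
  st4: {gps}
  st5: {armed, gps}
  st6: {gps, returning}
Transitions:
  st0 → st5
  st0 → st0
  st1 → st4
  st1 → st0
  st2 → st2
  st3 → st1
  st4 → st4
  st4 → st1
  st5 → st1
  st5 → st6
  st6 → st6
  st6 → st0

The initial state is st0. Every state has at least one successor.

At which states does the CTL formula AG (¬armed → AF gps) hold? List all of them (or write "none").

States satisfying ¬armed → AF gps: {st1, st2, st3, st4, st5, st6}.
States satisfying AG (¬armed → AF gps): {st2}.

{st2}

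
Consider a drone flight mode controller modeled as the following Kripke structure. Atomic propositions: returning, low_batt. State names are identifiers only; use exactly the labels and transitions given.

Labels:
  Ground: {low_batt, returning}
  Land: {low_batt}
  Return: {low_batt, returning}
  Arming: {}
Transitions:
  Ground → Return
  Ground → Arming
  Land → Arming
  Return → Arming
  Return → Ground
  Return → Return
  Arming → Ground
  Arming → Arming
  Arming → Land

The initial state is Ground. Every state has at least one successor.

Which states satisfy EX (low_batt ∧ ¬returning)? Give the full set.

States satisfying low_batt ∧ ¬returning: {Land}.
States satisfying EX (low_batt ∧ ¬returning): {Arming}.

{Arming}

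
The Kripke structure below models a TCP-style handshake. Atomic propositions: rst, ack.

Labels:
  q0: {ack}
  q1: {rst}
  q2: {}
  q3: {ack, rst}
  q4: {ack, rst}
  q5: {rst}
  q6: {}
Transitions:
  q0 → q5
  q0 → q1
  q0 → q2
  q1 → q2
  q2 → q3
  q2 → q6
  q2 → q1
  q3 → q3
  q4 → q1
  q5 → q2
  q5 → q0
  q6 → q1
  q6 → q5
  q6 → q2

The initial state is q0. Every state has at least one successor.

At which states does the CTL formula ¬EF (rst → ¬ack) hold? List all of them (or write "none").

States satisfying rst → ¬ack: {q0, q1, q2, q5, q6}.
States satisfying EF (rst → ¬ack): {q0, q1, q2, q4, q5, q6}.
States satisfying ¬EF (rst → ¬ack): {q3}.

{q3}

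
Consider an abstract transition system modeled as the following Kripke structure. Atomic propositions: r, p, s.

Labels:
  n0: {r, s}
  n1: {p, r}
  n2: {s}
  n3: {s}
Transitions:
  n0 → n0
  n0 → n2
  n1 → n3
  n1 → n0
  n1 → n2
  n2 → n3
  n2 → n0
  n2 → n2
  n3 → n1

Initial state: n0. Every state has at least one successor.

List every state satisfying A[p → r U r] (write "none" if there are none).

States satisfying p → r: {n0, n1, n2, n3}.
States satisfying r: {n0, n1}.
States satisfying A[p → r U r]: {n0, n1, n3}.

{n0, n1, n3}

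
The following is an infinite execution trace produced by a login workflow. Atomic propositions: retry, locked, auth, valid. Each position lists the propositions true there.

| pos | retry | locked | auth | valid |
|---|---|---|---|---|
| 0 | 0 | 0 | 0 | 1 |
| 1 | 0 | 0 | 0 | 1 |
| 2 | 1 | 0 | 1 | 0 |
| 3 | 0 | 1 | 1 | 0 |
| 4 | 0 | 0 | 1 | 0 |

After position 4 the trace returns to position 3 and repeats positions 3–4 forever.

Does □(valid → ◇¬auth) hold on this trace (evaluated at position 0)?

valid → ◇¬auth holds at every position 0..4, and those are all positions ever visited, so □(valid → ◇¬auth) holds.
Positions where valid holds: 0, 1.
Check ◇¬auth at each: 0→ok, 1→ok.

Satisfied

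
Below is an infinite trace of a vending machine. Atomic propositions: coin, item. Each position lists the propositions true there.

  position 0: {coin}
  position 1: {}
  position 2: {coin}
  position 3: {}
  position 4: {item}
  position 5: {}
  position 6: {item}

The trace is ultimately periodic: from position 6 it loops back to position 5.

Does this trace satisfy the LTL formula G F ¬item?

F ¬item holds at every position 0..6, and those are all positions ever visited, so G F ¬item holds.

Satisfied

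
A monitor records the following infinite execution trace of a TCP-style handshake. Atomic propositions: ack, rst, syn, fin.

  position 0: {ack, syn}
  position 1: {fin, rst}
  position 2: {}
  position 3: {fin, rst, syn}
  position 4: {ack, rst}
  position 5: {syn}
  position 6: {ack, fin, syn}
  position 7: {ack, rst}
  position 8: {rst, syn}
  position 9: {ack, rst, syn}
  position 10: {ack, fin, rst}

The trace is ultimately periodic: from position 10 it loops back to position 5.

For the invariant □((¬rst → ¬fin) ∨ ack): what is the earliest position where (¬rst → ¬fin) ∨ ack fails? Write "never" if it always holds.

never

(¬rst → ¬fin) ∨ ack holds at every position 0..10, and those are all the positions the trace ever visits, so the invariant □((¬rst → ¬fin) ∨ ack) is never violated.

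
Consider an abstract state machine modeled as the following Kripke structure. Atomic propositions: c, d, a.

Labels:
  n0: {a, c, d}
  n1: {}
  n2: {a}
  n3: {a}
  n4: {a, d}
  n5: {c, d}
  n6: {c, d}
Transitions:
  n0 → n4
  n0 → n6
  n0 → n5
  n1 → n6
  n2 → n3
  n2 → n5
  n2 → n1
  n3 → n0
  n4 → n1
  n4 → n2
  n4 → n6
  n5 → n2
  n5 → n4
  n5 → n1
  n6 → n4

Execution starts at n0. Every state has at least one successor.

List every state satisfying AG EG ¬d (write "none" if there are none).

States satisfying EG ¬d: ∅.
States satisfying AG EG ¬d: ∅.

none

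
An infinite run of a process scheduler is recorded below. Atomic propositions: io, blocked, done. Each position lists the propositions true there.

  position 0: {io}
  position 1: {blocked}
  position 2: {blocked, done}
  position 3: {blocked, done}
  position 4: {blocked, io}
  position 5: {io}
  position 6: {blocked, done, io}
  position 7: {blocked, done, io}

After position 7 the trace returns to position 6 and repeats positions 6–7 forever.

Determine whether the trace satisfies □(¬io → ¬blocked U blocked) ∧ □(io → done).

¬io → ¬blocked U blocked holds at every position 0..7, and those are all positions ever visited, so □(¬io → ¬blocked U blocked) holds.
Positions where ¬io holds: 1, 2, 3.
Check ¬blocked U blocked at each: 1→ok, 2→ok, 3→ok.
io → done must hold at every position from 0 onward. It fails at position 0, so □(io → done) is false.
Positions where io holds: 0, 4, 5, 6, 7.
Check done at each: 0→fails, 4→fails, 5→fails, 6→ok, 7→ok.
At position 0: □(¬io → ¬blocked U blocked) is true; □(io → done) is false; so □(¬io → ¬blocked U blocked) ∧ □(io → done) is false.

No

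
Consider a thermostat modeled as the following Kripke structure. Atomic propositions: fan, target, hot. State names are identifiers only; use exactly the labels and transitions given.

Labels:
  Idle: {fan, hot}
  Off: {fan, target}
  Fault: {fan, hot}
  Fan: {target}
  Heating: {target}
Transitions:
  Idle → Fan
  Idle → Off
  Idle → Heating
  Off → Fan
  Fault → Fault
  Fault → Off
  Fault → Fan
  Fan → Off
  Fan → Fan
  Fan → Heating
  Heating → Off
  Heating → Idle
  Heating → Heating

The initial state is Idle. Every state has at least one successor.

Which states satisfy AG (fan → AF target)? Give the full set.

States satisfying fan → AF target: {Idle, Off, Fan, Heating}.
States satisfying AG (fan → AF target): {Idle, Off, Fan, Heating}.

{Idle, Off, Fan, Heating}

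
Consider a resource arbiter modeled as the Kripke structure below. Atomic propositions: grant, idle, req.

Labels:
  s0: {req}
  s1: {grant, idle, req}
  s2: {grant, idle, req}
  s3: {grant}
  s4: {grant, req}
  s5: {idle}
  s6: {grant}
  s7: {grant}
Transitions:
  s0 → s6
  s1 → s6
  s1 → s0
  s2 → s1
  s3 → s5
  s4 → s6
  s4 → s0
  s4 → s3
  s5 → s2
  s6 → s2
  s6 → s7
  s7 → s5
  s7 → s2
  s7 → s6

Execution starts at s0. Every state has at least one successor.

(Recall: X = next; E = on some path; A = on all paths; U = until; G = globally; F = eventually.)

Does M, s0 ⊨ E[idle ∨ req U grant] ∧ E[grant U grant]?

States satisfying idle ∨ req: {s0, s1, s2, s4, s5}.
States satisfying grant: {s1, s2, s3, s4, s6, s7}.
States satisfying E[idle ∨ req U grant]: {s0, s1, s2, s3, s4, s5, s6, s7}.
States satisfying E[grant U grant]: {s1, s2, s3, s4, s6, s7}.
States satisfying E[idle ∨ req U grant] ∧ E[grant U grant]: {s1, s2, s3, s4, s6, s7}.
s0 ∉ Sat(E[idle ∨ req U grant] ∧ E[grant U grant]).

Does not hold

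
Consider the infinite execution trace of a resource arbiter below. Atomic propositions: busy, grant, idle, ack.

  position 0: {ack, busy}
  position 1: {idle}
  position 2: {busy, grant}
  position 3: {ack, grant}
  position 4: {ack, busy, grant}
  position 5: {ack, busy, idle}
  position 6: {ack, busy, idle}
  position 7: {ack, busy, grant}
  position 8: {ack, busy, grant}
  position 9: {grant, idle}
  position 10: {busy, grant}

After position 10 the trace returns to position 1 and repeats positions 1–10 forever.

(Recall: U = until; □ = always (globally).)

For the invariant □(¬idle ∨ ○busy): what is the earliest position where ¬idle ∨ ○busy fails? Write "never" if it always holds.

¬idle ∨ ○busy holds at every position 0..10, and those are all the positions the trace ever visits, so the invariant □(¬idle ∨ ○busy) is never violated.

never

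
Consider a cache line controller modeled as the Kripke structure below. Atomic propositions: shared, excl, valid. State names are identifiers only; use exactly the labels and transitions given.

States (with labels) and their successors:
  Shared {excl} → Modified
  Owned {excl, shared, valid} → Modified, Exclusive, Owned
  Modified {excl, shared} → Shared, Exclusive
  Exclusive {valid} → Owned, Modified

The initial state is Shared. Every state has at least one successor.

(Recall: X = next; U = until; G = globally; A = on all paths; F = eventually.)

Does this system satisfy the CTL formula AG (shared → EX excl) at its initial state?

States satisfying shared → EX excl: {Shared, Owned, Modified, Exclusive}.
States satisfying AG (shared → EX excl): {Shared, Owned, Modified, Exclusive}.
Every state reachable from Shared satisfies shared → EX excl.
Shared ∈ Sat(AG (shared → EX excl)).

Satisfied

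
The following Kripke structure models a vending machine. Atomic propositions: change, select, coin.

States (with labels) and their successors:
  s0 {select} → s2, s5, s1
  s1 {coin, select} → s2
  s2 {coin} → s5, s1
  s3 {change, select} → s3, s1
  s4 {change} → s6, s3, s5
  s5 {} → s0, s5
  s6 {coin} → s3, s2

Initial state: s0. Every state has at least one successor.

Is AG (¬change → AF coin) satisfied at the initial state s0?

States satisfying ¬change → AF coin: {s1, s2, s3, s4, s6}.
States satisfying AG (¬change → AF coin): ∅.
s0 is reachable from s0 and violates ¬change → AF coin, so AG fails at s0.
s0 ∉ Sat(AG (¬change → AF coin)).

Does not hold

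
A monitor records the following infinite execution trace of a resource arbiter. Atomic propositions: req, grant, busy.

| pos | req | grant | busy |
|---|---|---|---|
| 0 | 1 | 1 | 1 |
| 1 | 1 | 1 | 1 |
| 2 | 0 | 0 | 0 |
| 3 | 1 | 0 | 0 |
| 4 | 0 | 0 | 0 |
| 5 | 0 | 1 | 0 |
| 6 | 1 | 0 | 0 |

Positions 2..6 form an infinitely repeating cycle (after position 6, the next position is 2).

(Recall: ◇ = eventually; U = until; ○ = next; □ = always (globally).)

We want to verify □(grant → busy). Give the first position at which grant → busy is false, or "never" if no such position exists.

Check grant → busy at each position in order: 0 ✓, 1 ✓, 2 ✓, 3 ✓, 4 ✓.
At position 5 the labels are {grant}, so grant → busy is false there. This is the first violation.

5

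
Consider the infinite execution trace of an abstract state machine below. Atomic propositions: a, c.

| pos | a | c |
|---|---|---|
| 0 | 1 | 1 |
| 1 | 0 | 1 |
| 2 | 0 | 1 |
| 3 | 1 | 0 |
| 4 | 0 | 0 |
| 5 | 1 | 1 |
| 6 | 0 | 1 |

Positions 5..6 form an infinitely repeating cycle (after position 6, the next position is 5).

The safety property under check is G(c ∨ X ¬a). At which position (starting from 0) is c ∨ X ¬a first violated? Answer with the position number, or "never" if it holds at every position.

4

Check c ∨ X ¬a at each position in order: 0 ✓, 1 ✓, 2 ✓, 3 ✓.
At position 4 the labels are {} and the next position 5 has {a, c}, so c ∨ X ¬a is false there. This is the first violation.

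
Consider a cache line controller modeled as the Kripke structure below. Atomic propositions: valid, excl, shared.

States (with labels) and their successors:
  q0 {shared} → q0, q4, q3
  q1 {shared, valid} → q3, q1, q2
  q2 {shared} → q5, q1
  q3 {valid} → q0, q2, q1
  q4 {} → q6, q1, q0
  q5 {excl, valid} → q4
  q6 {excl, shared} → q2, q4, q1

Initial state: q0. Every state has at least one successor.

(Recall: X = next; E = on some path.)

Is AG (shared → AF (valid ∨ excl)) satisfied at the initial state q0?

Violated

States satisfying shared → AF (valid ∨ excl): {q1, q2, q3, q4, q5, q6}.
States satisfying AG (shared → AF (valid ∨ excl)): ∅.
q0 is reachable from q0 and violates shared → AF (valid ∨ excl), so AG fails at q0.
q0 ∉ Sat(AG (shared → AF (valid ∨ excl))).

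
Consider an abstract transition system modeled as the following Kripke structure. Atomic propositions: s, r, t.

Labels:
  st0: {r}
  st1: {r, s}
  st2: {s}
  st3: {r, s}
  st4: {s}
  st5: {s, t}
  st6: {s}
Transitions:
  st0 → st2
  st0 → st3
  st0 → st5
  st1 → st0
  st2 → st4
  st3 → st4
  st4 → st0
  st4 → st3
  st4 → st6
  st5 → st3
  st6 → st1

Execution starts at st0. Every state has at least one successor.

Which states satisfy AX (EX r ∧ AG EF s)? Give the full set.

{st1, st2, st3, st6}

States satisfying EX r ∧ AG EF s: {st0, st1, st4, st5, st6}.
States satisfying AX (EX r ∧ AG EF s): {st1, st2, st3, st6}.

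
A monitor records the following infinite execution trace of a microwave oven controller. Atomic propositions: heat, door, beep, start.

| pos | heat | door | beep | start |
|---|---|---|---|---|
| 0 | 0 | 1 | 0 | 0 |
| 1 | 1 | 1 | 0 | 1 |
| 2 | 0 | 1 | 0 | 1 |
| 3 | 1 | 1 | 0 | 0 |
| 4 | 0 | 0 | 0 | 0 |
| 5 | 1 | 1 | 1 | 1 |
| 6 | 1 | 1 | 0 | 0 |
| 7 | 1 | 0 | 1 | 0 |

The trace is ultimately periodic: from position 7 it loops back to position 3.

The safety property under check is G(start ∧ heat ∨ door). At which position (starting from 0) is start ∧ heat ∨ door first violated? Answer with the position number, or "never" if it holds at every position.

4

Check start ∧ heat ∨ door at each position in order: 0 ✓, 1 ✓, 2 ✓, 3 ✓.
At position 4 the labels are {}, so start ∧ heat ∨ door is false there. This is the first violation.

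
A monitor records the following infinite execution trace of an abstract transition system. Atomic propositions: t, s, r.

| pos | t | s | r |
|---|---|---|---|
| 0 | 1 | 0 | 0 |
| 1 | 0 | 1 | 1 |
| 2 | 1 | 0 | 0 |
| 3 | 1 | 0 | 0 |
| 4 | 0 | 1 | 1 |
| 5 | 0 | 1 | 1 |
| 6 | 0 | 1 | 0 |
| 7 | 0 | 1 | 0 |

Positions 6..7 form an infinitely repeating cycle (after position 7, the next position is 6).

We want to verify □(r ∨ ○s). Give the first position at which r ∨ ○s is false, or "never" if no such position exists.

2

Check r ∨ ○s at each position in order: 0 ✓, 1 ✓.
At position 2 the labels are {t} and the next position 3 has {t}, so r ∨ ○s is false there. This is the first violation.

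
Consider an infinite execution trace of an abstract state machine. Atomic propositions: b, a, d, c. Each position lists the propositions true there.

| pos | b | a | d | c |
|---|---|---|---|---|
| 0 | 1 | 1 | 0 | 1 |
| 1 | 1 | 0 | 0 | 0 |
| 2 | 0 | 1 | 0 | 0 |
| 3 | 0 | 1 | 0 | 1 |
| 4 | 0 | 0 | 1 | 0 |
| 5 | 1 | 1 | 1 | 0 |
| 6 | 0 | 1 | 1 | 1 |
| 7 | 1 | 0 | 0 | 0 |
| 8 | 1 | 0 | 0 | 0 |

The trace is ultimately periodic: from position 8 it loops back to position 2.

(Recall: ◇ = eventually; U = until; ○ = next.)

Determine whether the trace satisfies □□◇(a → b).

Yes

□◇(a → b) holds at every position 0..8, and those are all positions ever visited, so □□◇(a → b) holds.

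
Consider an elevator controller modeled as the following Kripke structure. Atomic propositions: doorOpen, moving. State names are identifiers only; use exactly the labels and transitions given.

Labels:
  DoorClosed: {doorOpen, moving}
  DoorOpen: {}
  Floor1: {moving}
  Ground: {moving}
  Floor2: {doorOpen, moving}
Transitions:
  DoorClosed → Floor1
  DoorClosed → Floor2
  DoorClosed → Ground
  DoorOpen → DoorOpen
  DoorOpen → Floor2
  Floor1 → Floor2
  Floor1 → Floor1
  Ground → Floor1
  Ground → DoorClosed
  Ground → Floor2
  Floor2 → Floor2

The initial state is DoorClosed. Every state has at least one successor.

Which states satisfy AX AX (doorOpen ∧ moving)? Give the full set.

States satisfying AX (doorOpen ∧ moving): {Floor2}.
States satisfying AX AX (doorOpen ∧ moving): {Floor2}.

{Floor2}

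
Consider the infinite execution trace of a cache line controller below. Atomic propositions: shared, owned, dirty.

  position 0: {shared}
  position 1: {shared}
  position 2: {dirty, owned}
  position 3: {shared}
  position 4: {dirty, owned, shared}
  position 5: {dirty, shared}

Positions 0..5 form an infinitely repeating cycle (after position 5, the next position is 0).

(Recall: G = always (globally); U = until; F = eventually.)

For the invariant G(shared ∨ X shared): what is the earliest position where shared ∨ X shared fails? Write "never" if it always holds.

shared ∨ X shared holds at every position 0..5, and those are all the positions the trace ever visits, so the invariant G(shared ∨ X shared) is never violated.

never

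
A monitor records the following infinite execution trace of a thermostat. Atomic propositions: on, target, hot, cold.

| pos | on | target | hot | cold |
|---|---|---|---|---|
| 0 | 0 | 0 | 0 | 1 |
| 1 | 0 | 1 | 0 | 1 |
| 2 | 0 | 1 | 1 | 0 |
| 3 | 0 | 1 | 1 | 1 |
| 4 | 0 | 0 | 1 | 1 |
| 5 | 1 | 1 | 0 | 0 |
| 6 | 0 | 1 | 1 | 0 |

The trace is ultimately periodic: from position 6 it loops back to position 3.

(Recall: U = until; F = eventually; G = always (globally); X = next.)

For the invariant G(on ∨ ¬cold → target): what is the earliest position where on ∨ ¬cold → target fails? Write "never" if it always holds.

on ∨ ¬cold → target holds at every position 0..6, and those are all the positions the trace ever visits, so the invariant G(on ∨ ¬cold → target) is never violated.

never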